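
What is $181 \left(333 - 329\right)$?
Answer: $724$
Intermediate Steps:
$181 \left(333 - 329\right) = 181 \cdot 4 = 724$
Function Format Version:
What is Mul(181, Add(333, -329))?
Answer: 724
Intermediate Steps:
Mul(181, Add(333, -329)) = Mul(181, 4) = 724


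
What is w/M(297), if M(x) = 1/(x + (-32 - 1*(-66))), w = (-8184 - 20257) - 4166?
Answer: -10792917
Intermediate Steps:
w = -32607 (w = -28441 - 4166 = -32607)
M(x) = 1/(34 + x) (M(x) = 1/(x + (-32 + 66)) = 1/(x + 34) = 1/(34 + x))
w/M(297) = -32607/(1/(34 + 297)) = -32607/(1/331) = -32607/1/331 = -32607*331 = -10792917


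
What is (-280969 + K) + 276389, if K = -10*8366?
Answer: -88240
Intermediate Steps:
K = -83660
(-280969 + K) + 276389 = (-280969 - 83660) + 276389 = -364629 + 276389 = -88240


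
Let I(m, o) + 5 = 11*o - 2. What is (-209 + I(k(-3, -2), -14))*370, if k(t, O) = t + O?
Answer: -136900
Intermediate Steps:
k(t, O) = O + t
I(m, o) = -7 + 11*o (I(m, o) = -5 + (11*o - 2) = -5 + (-2 + 11*o) = -7 + 11*o)
(-209 + I(k(-3, -2), -14))*370 = (-209 + (-7 + 11*(-14)))*370 = (-209 + (-7 - 154))*370 = (-209 - 161)*370 = -370*370 = -136900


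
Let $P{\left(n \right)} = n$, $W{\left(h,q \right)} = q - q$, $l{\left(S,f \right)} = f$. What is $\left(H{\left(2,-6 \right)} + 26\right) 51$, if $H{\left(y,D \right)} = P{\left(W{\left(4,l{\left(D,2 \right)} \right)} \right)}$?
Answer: $1326$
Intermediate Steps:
$W{\left(h,q \right)} = 0$
$H{\left(y,D \right)} = 0$
$\left(H{\left(2,-6 \right)} + 26\right) 51 = \left(0 + 26\right) 51 = 26 \cdot 51 = 1326$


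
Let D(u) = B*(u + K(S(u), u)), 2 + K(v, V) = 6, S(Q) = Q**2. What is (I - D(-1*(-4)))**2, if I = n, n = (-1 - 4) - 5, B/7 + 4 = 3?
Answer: 2116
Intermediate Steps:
K(v, V) = 4 (K(v, V) = -2 + 6 = 4)
B = -7 (B = -28 + 7*3 = -28 + 21 = -7)
n = -10 (n = -5 - 5 = -10)
D(u) = -28 - 7*u (D(u) = -7*(u + 4) = -7*(4 + u) = -28 - 7*u)
I = -10
(I - D(-1*(-4)))**2 = (-10 - (-28 - (-7)*(-4)))**2 = (-10 - (-28 - 7*4))**2 = (-10 - (-28 - 28))**2 = (-10 - 1*(-56))**2 = (-10 + 56)**2 = 46**2 = 2116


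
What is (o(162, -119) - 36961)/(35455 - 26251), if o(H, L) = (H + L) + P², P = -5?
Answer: -36893/9204 ≈ -4.0084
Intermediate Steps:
o(H, L) = 25 + H + L (o(H, L) = (H + L) + (-5)² = (H + L) + 25 = 25 + H + L)
(o(162, -119) - 36961)/(35455 - 26251) = ((25 + 162 - 119) - 36961)/(35455 - 26251) = (68 - 36961)/9204 = -36893*1/9204 = -36893/9204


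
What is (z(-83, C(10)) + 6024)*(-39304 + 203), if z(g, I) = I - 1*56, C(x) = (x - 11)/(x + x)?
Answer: -4667056259/20 ≈ -2.3335e+8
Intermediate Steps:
C(x) = (-11 + x)/(2*x) (C(x) = (-11 + x)/((2*x)) = (-11 + x)*(1/(2*x)) = (-11 + x)/(2*x))
z(g, I) = -56 + I (z(g, I) = I - 56 = -56 + I)
(z(-83, C(10)) + 6024)*(-39304 + 203) = ((-56 + (1/2)*(-11 + 10)/10) + 6024)*(-39304 + 203) = ((-56 + (1/2)*(1/10)*(-1)) + 6024)*(-39101) = ((-56 - 1/20) + 6024)*(-39101) = (-1121/20 + 6024)*(-39101) = (119359/20)*(-39101) = -4667056259/20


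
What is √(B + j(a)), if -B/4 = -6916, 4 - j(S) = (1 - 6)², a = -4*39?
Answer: √27643 ≈ 166.26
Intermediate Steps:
a = -156
j(S) = -21 (j(S) = 4 - (1 - 6)² = 4 - 1*(-5)² = 4 - 1*25 = 4 - 25 = -21)
B = 27664 (B = -4*(-6916) = 27664)
√(B + j(a)) = √(27664 - 21) = √27643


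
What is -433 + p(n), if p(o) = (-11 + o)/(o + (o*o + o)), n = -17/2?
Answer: -7367/17 ≈ -433.35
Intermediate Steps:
n = -17/2 (n = -17*½ = -17/2 ≈ -8.5000)
p(o) = (-11 + o)/(o² + 2*o) (p(o) = (-11 + o)/(o + (o² + o)) = (-11 + o)/(o + (o + o²)) = (-11 + o)/(o² + 2*o))
-433 + p(n) = -433 + (-11 - 17/2)/((-17/2)*(2 - 17/2)) = -433 - 2/17*(-39/2)/(-13/2) = -433 - 2/17*(-2/13)*(-39/2) = -433 - 6/17 = -7367/17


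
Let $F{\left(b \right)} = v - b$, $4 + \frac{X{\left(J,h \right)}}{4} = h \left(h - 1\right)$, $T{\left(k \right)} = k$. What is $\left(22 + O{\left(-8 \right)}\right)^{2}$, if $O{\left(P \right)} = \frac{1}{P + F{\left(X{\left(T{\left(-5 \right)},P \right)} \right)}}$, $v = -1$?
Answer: $\frac{38204761}{78961} \approx 483.84$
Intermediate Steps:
$X{\left(J,h \right)} = -16 + 4 h \left(-1 + h\right)$ ($X{\left(J,h \right)} = -16 + 4 h \left(h - 1\right) = -16 + 4 h \left(-1 + h\right)$)
$F{\left(b \right)} = -1 - b$
$O{\left(P \right)} = \frac{1}{15 - 4 P^{2} + 5 P}$ ($O{\left(P \right)} = \frac{1}{P - \left(-15 - 4 P + 4 P^{2}\right)} = \frac{1}{P + \left(15 - 4 P^{2} + 4 P\right)} = \frac{1}{15 - 4 P^{2} + 5 P}$)
$\left(22 + O{\left(-8 \right)}\right)^{2} = \left(22 + \frac{1}{15 - 4 \left(-8\right)^{2} + 5 \left(-8\right)}\right)^{2} = \left(22 + \frac{1}{15 - 256 - 40}\right)^{2} = \left(22 + \frac{1}{-281}\right)^{2} = \left(22 - \frac{1}{281}\right)^{2} = \left(\frac{6181}{281}\right)^{2} = \frac{38204761}{78961}$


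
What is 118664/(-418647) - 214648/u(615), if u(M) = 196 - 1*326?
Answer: 44923157468/27212055 ≈ 1650.9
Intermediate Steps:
u(M) = -130 (u(M) = 196 - 326 = -130)
118664/(-418647) - 214648/u(615) = 118664/(-418647) - 214648/(-130) = 118664*(-1/418647) - 214648*(-1/130) = -118664/418647 + 107324/65 = 44923157468/27212055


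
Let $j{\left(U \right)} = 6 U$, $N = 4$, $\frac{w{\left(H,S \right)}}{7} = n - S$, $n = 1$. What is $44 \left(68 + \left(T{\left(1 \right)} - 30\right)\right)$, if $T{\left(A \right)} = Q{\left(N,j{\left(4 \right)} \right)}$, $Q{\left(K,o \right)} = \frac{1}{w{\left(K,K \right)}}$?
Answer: $\frac{35068}{21} \approx 1669.9$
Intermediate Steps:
$w{\left(H,S \right)} = 7 - 7 S$ ($w{\left(H,S \right)} = 7 \left(1 - S\right) = 7 - 7 S$)
$Q{\left(K,o \right)} = \frac{1}{7 - 7 K}$
$T{\left(A \right)} = - \frac{1}{21}$ ($T{\left(A \right)} = - \frac{1}{-7 + 7 \cdot 4} = - \frac{1}{-7 + 28} = - \frac{1}{21}$)
$44 \left(68 + \left(T{\left(1 \right)} - 30\right)\right) = 44 \left(68 - \frac{631}{21}\right) = 44 \cdot \frac{797}{21} = \frac{35068}{21}$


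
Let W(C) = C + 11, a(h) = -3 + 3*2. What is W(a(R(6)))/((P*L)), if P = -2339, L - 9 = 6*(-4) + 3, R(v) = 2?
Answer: 7/14034 ≈ 0.00049879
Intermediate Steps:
a(h) = 3 (a(h) = -3 + 6 = 3)
W(C) = 11 + C
L = -12 (L = 9 + (6*(-4) + 3) = 9 + (-24 + 3) = 9 - 21 = -12)
W(a(R(6)))/((P*L)) = (11 + 3)/((-2339*(-12))) = 14/28068 = 14*(1/28068) = 7/14034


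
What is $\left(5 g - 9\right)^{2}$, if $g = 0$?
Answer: $81$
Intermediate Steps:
$\left(5 g - 9\right)^{2} = \left(5 \cdot 0 - 9\right)^{2} = \left(0 - 9\right)^{2} = \left(-9\right)^{2} = 81$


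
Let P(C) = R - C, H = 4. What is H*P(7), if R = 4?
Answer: -12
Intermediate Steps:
P(C) = 4 - C
H*P(7) = 4*(4 - 1*7) = 4*(4 - 7) = 4*(-3) = -12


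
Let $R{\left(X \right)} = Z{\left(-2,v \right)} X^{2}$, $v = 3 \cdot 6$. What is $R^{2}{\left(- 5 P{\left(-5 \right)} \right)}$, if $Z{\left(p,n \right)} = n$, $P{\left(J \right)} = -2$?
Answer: $3240000$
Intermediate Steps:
$v = 18$
$R{\left(X \right)} = 18 X^{2}$
$R^{2}{\left(- 5 P{\left(-5 \right)} \right)} = \left(18 \left(\left(-5\right) \left(-2\right)\right)^{2}\right)^{2} = \left(18 \cdot 10^{2}\right)^{2} = \left(18 \cdot 100\right)^{2} = 1800^{2} = 3240000$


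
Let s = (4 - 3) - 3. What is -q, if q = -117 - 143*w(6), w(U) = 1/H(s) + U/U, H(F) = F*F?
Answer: 1183/4 ≈ 295.75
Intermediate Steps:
s = -2 (s = 1 - 3 = -2)
H(F) = F²
w(U) = 5/4 (w(U) = 1/(-2)² + U/U = 1/4 + 1 = 1*(¼) + 1 = ¼ + 1 = 5/4)
q = -1183/4 (q = -117 - 143*5/4 = -117 - 715/4 = -1183/4 ≈ -295.75)
-q = -1*(-1183/4) = 1183/4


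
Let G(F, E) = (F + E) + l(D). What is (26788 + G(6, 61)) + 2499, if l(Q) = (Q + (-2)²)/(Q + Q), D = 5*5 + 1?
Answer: 763219/26 ≈ 29355.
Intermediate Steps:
D = 26 (D = 25 + 1 = 26)
l(Q) = (4 + Q)/(2*Q) (l(Q) = (Q + 4)/((2*Q)) = (4 + Q)*(1/(2*Q)) = (4 + Q)/(2*Q))
G(F, E) = 15/26 + E + F (G(F, E) = (F + E) + (½)*(4 + 26)/26 = (E + F) + (½)*(1/26)*30 = (E + F) + 15/26 = 15/26 + E + F)
(26788 + G(6, 61)) + 2499 = (26788 + (15/26 + 61 + 6)) + 2499 = (26788 + 1757/26) + 2499 = 698245/26 + 2499 = 763219/26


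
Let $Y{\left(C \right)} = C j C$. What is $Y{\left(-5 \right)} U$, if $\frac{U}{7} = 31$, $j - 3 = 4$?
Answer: $37975$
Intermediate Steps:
$j = 7$ ($j = 3 + 4 = 7$)
$U = 217$ ($U = 7 \cdot 31 = 217$)
$Y{\left(C \right)} = 7 C^{2}$ ($Y{\left(C \right)} = C 7 C = 7 C C = 7 C^{2}$)
$Y{\left(-5 \right)} U = 7 \left(-5\right)^{2} \cdot 217 = 7 \cdot 25 \cdot 217 = 175 \cdot 217 = 37975$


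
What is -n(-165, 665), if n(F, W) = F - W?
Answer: 830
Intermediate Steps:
-n(-165, 665) = -(-165 - 1*665) = -(-165 - 665) = -1*(-830) = 830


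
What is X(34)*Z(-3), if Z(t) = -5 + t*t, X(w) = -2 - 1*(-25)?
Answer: 92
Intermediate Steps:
X(w) = 23 (X(w) = -2 + 25 = 23)
Z(t) = -5 + t²
X(34)*Z(-3) = 23*(-5 + (-3)²) = 23*(-5 + 9) = 23*4 = 92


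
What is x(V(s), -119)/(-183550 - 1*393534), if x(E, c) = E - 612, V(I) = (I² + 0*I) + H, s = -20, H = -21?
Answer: 233/577084 ≈ 0.00040375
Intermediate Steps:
V(I) = -21 + I² (V(I) = (I² + 0*I) - 21 = (I² + 0) - 21 = I² - 21 = -21 + I²)
x(E, c) = -612 + E
x(V(s), -119)/(-183550 - 1*393534) = (-612 + (-21 + (-20)²))/(-183550 - 1*393534) = (-612 + (-21 + 400))/(-183550 - 393534) = (-612 + 379)/(-577084) = -233*(-1/577084) = 233/577084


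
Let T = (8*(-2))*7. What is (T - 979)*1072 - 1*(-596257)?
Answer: -573295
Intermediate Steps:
T = -112 (T = -16*7 = -112)
(T - 979)*1072 - 1*(-596257) = (-112 - 979)*1072 - 1*(-596257) = -1091*1072 + 596257 = -1169552 + 596257 = -573295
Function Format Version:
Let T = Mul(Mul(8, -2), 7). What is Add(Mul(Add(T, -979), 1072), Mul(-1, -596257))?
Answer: -573295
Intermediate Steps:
T = -112 (T = Mul(-16, 7) = -112)
Add(Mul(Add(T, -979), 1072), Mul(-1, -596257)) = Add(Mul(Add(-112, -979), 1072), Mul(-1, -596257)) = Add(Mul(-1091, 1072), 596257) = Add(-1169552, 596257) = -573295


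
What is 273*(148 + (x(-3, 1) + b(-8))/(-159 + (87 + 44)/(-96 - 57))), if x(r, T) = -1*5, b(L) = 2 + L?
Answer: 141237213/3494 ≈ 40423.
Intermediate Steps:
x(r, T) = -5
273*(148 + (x(-3, 1) + b(-8))/(-159 + (87 + 44)/(-96 - 57))) = 273*(148 + (-5 + (2 - 8))/(-159 + (87 + 44)/(-96 - 57))) = 273*(148 + (-5 - 6)/(-159 + 131/(-153))) = 273*(148 - 11/(-159 + 131*(-1/153))) = 273*(148 - 11/(-159 - 131/153)) = 273*(148 - 11/(-24458/153)) = 273*(148 - 11*(-153/24458)) = 273*(148 + 1683/24458) = 273*(3621467/24458) = 141237213/3494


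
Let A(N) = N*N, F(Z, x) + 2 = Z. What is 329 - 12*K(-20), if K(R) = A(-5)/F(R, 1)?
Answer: 3769/11 ≈ 342.64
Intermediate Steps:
F(Z, x) = -2 + Z
A(N) = N²
K(R) = 25/(-2 + R) (K(R) = (-5)²/(-2 + R) = 25/(-2 + R))
329 - 12*K(-20) = 329 - 300/(-2 - 20) = 329 - 300/(-22) = 329 - 300*(-1)/22 = 329 - 12*(-25/22) = 329 + 150/11 = 3769/11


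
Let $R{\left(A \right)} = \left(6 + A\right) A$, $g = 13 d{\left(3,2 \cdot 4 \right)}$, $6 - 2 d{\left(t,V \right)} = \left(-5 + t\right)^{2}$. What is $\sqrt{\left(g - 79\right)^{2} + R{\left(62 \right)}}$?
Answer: $2 \sqrt{2143} \approx 92.585$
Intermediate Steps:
$d{\left(t,V \right)} = 3 - \frac{\left(-5 + t\right)^{2}}{2}$
$g = 13$ ($g = 13 \left(3 - \frac{\left(-5 + 3\right)^{2}}{2}\right) = 13 \left(3 - \frac{\left(-2\right)^{2}}{2}\right) = 13 \left(3 - 2\right) = 13 \cdot 1 = 13$)
$R{\left(A \right)} = A \left(6 + A\right)$
$\sqrt{\left(g - 79\right)^{2} + R{\left(62 \right)}} = \sqrt{\left(13 - 79\right)^{2} + 62 \left(6 + 62\right)} = \sqrt{\left(-66\right)^{2} + 62 \cdot 68} = \sqrt{4356 + 4216} = \sqrt{8572} = 2 \sqrt{2143}$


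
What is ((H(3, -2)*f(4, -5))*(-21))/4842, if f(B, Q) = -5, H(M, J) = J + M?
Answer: 35/1614 ≈ 0.021685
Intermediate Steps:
((H(3, -2)*f(4, -5))*(-21))/4842 = (((-2 + 3)*(-5))*(-21))/4842 = ((1*(-5))*(-21))*(1/4842) = -5*(-21)*(1/4842) = 105*(1/4842) = 35/1614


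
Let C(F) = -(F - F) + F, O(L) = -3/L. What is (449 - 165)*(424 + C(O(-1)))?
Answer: 121268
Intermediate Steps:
C(F) = F (C(F) = -1*0 + F = 0 + F = F)
(449 - 165)*(424 + C(O(-1))) = (449 - 165)*(424 - 3/(-1)) = 284*(424 - 3*(-1)) = 284*(424 + 3) = 284*427 = 121268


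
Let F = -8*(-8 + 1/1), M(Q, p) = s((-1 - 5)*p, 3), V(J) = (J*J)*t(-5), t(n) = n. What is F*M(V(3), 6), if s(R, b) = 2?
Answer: 112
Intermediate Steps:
V(J) = -5*J² (V(J) = (J*J)*(-5) = J²*(-5) = -5*J²)
M(Q, p) = 2
F = 56 (F = -8*(-8 + 1*1) = -8*(-8 + 1) = -8*(-7) = 56)
F*M(V(3), 6) = 56*2 = 112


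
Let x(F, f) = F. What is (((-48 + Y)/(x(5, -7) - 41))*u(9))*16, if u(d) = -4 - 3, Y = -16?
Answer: -1792/9 ≈ -199.11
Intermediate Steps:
u(d) = -7
(((-48 + Y)/(x(5, -7) - 41))*u(9))*16 = (((-48 - 16)/(5 - 41))*(-7))*16 = (-64/(-36)*(-7))*16 = (-64*(-1/36)*(-7))*16 = ((16/9)*(-7))*16 = -112/9*16 = -1792/9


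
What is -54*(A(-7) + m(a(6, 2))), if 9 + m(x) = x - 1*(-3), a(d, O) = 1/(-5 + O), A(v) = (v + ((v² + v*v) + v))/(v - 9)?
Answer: 1251/2 ≈ 625.50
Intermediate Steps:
A(v) = (2*v + 2*v²)/(-9 + v) (A(v) = (v + ((v² + v²) + v))/(-9 + v) = (v + (2*v² + v))/(-9 + v) = (v + (v + 2*v²))/(-9 + v) = (2*v + 2*v²)/(-9 + v))
m(x) = -6 + x (m(x) = -9 + (x - 1*(-3)) = -9 + (x + 3) = -9 + (3 + x) = -6 + x)
-54*(A(-7) + m(a(6, 2))) = -54*(2*(-7)*(1 - 7)/(-9 - 7) + (-6 + 1/(-5 + 2))) = -54*(2*(-7)*(-6)/(-16) + (-6 + 1/(-3))) = -54*(2*(-7)*(-1/16)*(-6) + (-6 - ⅓)) = -54*(-21/4 - 19/3) = -54*(-139/12) = 1251/2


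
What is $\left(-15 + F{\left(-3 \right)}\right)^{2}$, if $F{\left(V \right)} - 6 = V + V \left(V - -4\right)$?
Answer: $225$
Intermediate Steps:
$F{\left(V \right)} = 6 + V + V \left(4 + V\right)$ ($F{\left(V \right)} = 6 + \left(V + V \left(V - -4\right)\right) = 6 + \left(V + V \left(V + 4\right)\right) = 6 + \left(V + V \left(4 + V\right)\right) = 6 + V + V \left(4 + V\right)$)
$\left(-15 + F{\left(-3 \right)}\right)^{2} = \left(-15 + \left(6 + \left(-3\right)^{2} + 5 \left(-3\right)\right)\right)^{2} = \left(-15 + \left(6 + 9 - 15\right)\right)^{2} = \left(-15 + 0\right)^{2} = \left(-15\right)^{2} = 225$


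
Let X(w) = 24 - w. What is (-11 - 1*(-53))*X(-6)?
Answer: 1260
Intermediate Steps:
(-11 - 1*(-53))*X(-6) = (-11 - 1*(-53))*(24 - 1*(-6)) = (-11 + 53)*(24 + 6) = 42*30 = 1260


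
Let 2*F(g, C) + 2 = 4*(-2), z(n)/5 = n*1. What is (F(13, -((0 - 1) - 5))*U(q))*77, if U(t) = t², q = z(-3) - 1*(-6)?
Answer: -31185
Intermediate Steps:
z(n) = 5*n (z(n) = 5*(n*1) = 5*n)
F(g, C) = -5 (F(g, C) = -1 + (4*(-2))/2 = -1 + (½)*(-8) = -1 - 4 = -5)
q = -9 (q = 5*(-3) - 1*(-6) = -15 + 6 = -9)
(F(13, -((0 - 1) - 5))*U(q))*77 = -5*(-9)²*77 = -5*81*77 = -405*77 = -31185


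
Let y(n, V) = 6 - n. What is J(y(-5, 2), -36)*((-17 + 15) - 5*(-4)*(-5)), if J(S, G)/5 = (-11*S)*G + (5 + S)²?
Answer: -2352120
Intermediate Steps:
J(S, G) = 5*(5 + S)² - 55*G*S (J(S, G) = 5*((-11*S)*G + (5 + S)²) = 5*(-11*G*S + (5 + S)²) = 5*((5 + S)² - 11*G*S) = 5*(5 + S)² - 55*G*S)
J(y(-5, 2), -36)*((-17 + 15) - 5*(-4)*(-5)) = (5*(5 + (6 - 1*(-5)))² - 55*(-36)*(6 - 1*(-5)))*((-17 + 15) - 5*(-4)*(-5)) = (5*(5 + (6 + 5))² - 55*(-36)*(6 + 5))*(-2 + 20*(-5)) = (5*(5 + 11)² - 55*(-36)*11)*(-2 - 100) = (5*16² + 21780)*(-102) = (5*256 + 21780)*(-102) = (1280 + 21780)*(-102) = 23060*(-102) = -2352120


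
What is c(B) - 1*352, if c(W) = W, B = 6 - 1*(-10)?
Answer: -336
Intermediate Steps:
B = 16 (B = 6 + 10 = 16)
c(B) - 1*352 = 16 - 1*352 = 16 - 352 = -336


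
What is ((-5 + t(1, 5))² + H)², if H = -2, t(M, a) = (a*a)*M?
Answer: 158404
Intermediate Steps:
t(M, a) = M*a² (t(M, a) = a²*M = M*a²)
((-5 + t(1, 5))² + H)² = ((-5 + 1*5²)² - 2)² = ((-5 + 1*25)² - 2)² = ((-5 + 25)² - 2)² = (20² - 2)² = (400 - 2)² = 398² = 158404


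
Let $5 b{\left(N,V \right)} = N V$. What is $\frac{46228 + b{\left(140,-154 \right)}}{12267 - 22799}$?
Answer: $- \frac{10479}{2633} \approx -3.9799$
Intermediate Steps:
$b{\left(N,V \right)} = \frac{N V}{5}$
$\frac{46228 + b{\left(140,-154 \right)}}{12267 - 22799} = \frac{46228 + \frac{1}{5} \cdot 140 \left(-154\right)}{12267 - 22799} = \frac{46228 - 4312}{-10532} = 41916 \left(- \frac{1}{10532}\right) = - \frac{10479}{2633}$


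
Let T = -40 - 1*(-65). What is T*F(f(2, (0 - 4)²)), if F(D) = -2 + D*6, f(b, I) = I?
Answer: 2350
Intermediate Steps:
F(D) = -2 + 6*D
T = 25 (T = -40 + 65 = 25)
T*F(f(2, (0 - 4)²)) = 25*(-2 + 6*(0 - 4)²) = 25*(-2 + 6*(-4)²) = 25*(-2 + 6*16) = 25*(-2 + 96) = 25*94 = 2350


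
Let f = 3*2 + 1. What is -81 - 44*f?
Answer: -389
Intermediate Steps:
f = 7 (f = 6 + 1 = 7)
-81 - 44*f = -81 - 44*7 = -81 - 308 = -389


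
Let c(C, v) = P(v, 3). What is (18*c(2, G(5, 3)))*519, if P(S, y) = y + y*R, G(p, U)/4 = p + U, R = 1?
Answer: 56052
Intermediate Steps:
G(p, U) = 4*U + 4*p (G(p, U) = 4*(p + U) = 4*(U + p) = 4*U + 4*p)
P(S, y) = 2*y (P(S, y) = y + y*1 = y + y = 2*y)
c(C, v) = 6 (c(C, v) = 2*3 = 6)
(18*c(2, G(5, 3)))*519 = (18*6)*519 = 108*519 = 56052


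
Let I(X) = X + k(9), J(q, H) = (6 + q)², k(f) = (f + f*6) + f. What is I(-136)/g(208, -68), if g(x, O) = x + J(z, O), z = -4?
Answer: -16/53 ≈ -0.30189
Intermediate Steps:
k(f) = 8*f (k(f) = (f + 6*f) + f = 7*f + f = 8*f)
g(x, O) = 4 + x (g(x, O) = x + (6 - 4)² = x + 2² = x + 4 = 4 + x)
I(X) = 72 + X (I(X) = X + 8*9 = X + 72 = 72 + X)
I(-136)/g(208, -68) = (72 - 136)/(4 + 208) = -64/212 = -64*1/212 = -16/53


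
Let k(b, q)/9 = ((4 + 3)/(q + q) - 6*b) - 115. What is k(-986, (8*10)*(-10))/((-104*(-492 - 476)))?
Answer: 83534337/161075200 ≈ 0.51860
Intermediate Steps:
k(b, q) = -1035 - 54*b + 63/(2*q) (k(b, q) = 9*(((4 + 3)/(q + q) - 6*b) - 115) = 9*((7/((2*q)) - 6*b) - 115) = 9*((7*(1/(2*q)) - 6*b) - 115) = 9*((7/(2*q) - 6*b) - 115) = 9*((-6*b + 7/(2*q)) - 115) = 9*(-115 - 6*b + 7/(2*q)) = -1035 - 54*b + 63/(2*q))
k(-986, (8*10)*(-10))/((-104*(-492 - 476))) = (-1035 - 54*(-986) + 63/(2*(((8*10)*(-10)))))/((-104*(-492 - 476))) = (-1035 + 53244 + 63/(2*((80*(-10)))))/((-104*(-968))) = (-1035 + 53244 + (63/2)/(-800))/100672 = (-1035 + 53244 + (63/2)*(-1/800))*(1/100672) = (-1035 + 53244 - 63/1600)*(1/100672) = (83534337/1600)*(1/100672) = 83534337/161075200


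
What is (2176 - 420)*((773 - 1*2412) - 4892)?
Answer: -11468436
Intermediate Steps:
(2176 - 420)*((773 - 1*2412) - 4892) = 1756*((773 - 2412) - 4892) = 1756*(-1639 - 4892) = 1756*(-6531) = -11468436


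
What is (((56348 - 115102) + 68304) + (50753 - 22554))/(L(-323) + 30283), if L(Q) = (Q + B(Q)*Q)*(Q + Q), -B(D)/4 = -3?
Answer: 12583/914279 ≈ 0.013763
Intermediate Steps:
B(D) = 12 (B(D) = -4*(-3) = 12)
L(Q) = 26*Q² (L(Q) = (Q + 12*Q)*(Q + Q) = (13*Q)*(2*Q) = 26*Q²)
(((56348 - 115102) + 68304) + (50753 - 22554))/(L(-323) + 30283) = (((56348 - 115102) + 68304) + (50753 - 22554))/(26*(-323)² + 30283) = ((-58754 + 68304) + 28199)/(26*104329 + 30283) = (9550 + 28199)/(2712554 + 30283) = 37749/2742837 = 37749*(1/2742837) = 12583/914279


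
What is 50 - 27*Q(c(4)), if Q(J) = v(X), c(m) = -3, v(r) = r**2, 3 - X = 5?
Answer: -58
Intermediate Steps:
X = -2 (X = 3 - 1*5 = 3 - 5 = -2)
Q(J) = 4 (Q(J) = (-2)**2 = 4)
50 - 27*Q(c(4)) = 50 - 27*4 = 50 - 108 = -58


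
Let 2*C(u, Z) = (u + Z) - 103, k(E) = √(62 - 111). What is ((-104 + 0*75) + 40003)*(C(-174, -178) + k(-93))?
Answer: -18154045/2 + 279293*I ≈ -9.077e+6 + 2.7929e+5*I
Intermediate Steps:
k(E) = 7*I (k(E) = √(-49) = 7*I)
C(u, Z) = -103/2 + Z/2 + u/2 (C(u, Z) = ((u + Z) - 103)/2 = ((Z + u) - 103)/2 = (-103 + Z + u)/2 = -103/2 + Z/2 + u/2)
((-104 + 0*75) + 40003)*(C(-174, -178) + k(-93)) = ((-104 + 0*75) + 40003)*((-103/2 + (½)*(-178) + (½)*(-174)) + 7*I) = ((-104 + 0) + 40003)*((-103/2 - 89 - 87) + 7*I) = (-104 + 40003)*(-455/2 + 7*I) = 39899*(-455/2 + 7*I) = -18154045/2 + 279293*I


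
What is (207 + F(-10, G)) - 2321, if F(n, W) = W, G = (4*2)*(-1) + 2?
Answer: -2120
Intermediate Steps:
G = -6 (G = 8*(-1) + 2 = -8 + 2 = -6)
(207 + F(-10, G)) - 2321 = (207 - 6) - 2321 = 201 - 2321 = -2120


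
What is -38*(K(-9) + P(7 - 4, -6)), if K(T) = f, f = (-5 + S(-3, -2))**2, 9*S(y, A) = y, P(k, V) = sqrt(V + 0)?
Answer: -9728/9 - 38*I*sqrt(6) ≈ -1080.9 - 93.081*I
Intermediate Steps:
P(k, V) = sqrt(V)
S(y, A) = y/9
f = 256/9 (f = (-5 + (1/9)*(-3))**2 = (-5 - 1/3)**2 = (-16/3)**2 = 256/9 ≈ 28.444)
K(T) = 256/9
-38*(K(-9) + P(7 - 4, -6)) = -38*(256/9 + sqrt(-6)) = -38*(256/9 + I*sqrt(6)) = -9728/9 - 38*I*sqrt(6)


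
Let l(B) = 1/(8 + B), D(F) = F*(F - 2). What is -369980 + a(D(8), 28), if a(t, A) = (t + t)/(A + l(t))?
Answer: -193497748/523 ≈ -3.6998e+5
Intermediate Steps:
D(F) = F*(-2 + F)
a(t, A) = 2*t/(A + 1/(8 + t)) (a(t, A) = (t + t)/(A + 1/(8 + t)) = (2*t)/(A + 1/(8 + t)) = 2*t/(A + 1/(8 + t)))
-369980 + a(D(8), 28) = -369980 + 2*(8*(-2 + 8))*(8 + 8*(-2 + 8))/(1 + 28*(8 + 8*(-2 + 8))) = -369980 + 2*(8*6)*(8 + 8*6)/(1 + 28*(8 + 8*6)) = -369980 + 2*48*(8 + 48)/(1 + 28*(8 + 48)) = -369980 + 2*48*56/(1 + 28*56) = -369980 + 2*48*56/(1 + 1568) = -369980 + 2*48*56/1569 = -369980 + 2*48*(1/1569)*56 = -369980 + 1792/523 = -193497748/523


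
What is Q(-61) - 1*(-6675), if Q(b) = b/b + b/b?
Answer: 6677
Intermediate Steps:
Q(b) = 2 (Q(b) = 1 + 1 = 2)
Q(-61) - 1*(-6675) = 2 - 1*(-6675) = 2 + 6675 = 6677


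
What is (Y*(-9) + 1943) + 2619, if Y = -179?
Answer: 6173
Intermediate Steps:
(Y*(-9) + 1943) + 2619 = (-179*(-9) + 1943) + 2619 = (1611 + 1943) + 2619 = 3554 + 2619 = 6173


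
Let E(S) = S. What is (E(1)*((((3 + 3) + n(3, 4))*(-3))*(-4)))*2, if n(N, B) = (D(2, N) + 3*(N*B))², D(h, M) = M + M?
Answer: 42480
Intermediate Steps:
D(h, M) = 2*M
n(N, B) = (2*N + 3*B*N)² (n(N, B) = (2*N + 3*(N*B))² = (2*N + 3*(B*N))² = (2*N + 3*B*N)²)
(E(1)*((((3 + 3) + n(3, 4))*(-3))*(-4)))*2 = (1*((((3 + 3) + 3²*(2 + 3*4)²)*(-3))*(-4)))*2 = (1*(((6 + 9*(2 + 12)²)*(-3))*(-4)))*2 = (1*(((6 + 9*14²)*(-3))*(-4)))*2 = (1*(((6 + 9*196)*(-3))*(-4)))*2 = (1*(((6 + 1764)*(-3))*(-4)))*2 = (1*((1770*(-3))*(-4)))*2 = (1*(-5310*(-4)))*2 = (1*21240)*2 = 21240*2 = 42480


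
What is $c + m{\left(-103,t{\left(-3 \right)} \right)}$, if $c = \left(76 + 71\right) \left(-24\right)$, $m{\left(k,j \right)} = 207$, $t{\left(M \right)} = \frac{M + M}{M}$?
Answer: $-3321$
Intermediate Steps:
$t{\left(M \right)} = 2$ ($t{\left(M \right)} = \frac{2 M}{M} = 2$)
$c = -3528$ ($c = 147 \left(-24\right) = -3528$)
$c + m{\left(-103,t{\left(-3 \right)} \right)} = -3528 + 207 = -3321$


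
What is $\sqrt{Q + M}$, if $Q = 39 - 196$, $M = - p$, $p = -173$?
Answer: $4$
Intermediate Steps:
$M = 173$ ($M = \left(-1\right) \left(-173\right) = 173$)
$Q = -157$ ($Q = 39 - 196 = -157$)
$\sqrt{Q + M} = \sqrt{-157 + 173} = \sqrt{16} = 4$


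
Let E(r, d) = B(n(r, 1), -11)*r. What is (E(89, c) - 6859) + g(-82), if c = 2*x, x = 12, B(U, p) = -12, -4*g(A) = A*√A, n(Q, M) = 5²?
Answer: -7927 + 41*I*√82/2 ≈ -7927.0 + 185.64*I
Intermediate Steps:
n(Q, M) = 25
g(A) = -A^(3/2)/4 (g(A) = -A*√A/4 = -A^(3/2)/4)
c = 24 (c = 2*12 = 24)
E(r, d) = -12*r
(E(89, c) - 6859) + g(-82) = (-12*89 - 6859) - (-41)*I*√82/2 = (-1068 - 6859) - (-41)*I*√82/2 = -7927 + 41*I*√82/2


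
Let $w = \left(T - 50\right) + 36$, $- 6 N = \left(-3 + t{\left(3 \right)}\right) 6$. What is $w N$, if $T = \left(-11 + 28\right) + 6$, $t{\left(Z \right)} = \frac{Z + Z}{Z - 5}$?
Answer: $54$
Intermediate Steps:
$t{\left(Z \right)} = \frac{2 Z}{-5 + Z}$
$T = 23$ ($T = 17 + 6 = 23$)
$N = 6$ ($N = - \frac{\left(-3 + 2 \cdot 3 \frac{1}{-5 + 3}\right) 6}{6} = - \frac{\left(-3 + 2 \cdot 3 \frac{1}{-2}\right) 6}{6} = - \frac{\left(-3 + 2 \cdot 3 \left(- \frac{1}{2}\right)\right) 6}{6} = - \frac{\left(-3 - 3\right) 6}{6} = - \frac{\left(-6\right) 6}{6} = \left(- \frac{1}{6}\right) \left(-36\right) = 6$)
$w = 9$ ($w = \left(23 - 50\right) + 36 = -27 + 36 = 9$)
$w N = 9 \cdot 6 = 54$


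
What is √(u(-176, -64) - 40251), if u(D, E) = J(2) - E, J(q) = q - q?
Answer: I*√40187 ≈ 200.47*I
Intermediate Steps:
J(q) = 0
u(D, E) = -E (u(D, E) = 0 - E = -E)
√(u(-176, -64) - 40251) = √(-1*(-64) - 40251) = √(64 - 40251) = √(-40187) = I*√40187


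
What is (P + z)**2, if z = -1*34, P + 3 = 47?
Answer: 100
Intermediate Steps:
P = 44 (P = -3 + 47 = 44)
z = -34
(P + z)**2 = (44 - 34)**2 = 10**2 = 100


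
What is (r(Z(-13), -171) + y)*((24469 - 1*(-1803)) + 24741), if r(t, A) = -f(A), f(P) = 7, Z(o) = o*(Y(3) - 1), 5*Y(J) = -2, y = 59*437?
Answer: 1314911088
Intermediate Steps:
y = 25783
Y(J) = -⅖ (Y(J) = (⅕)*(-2) = -⅖)
Z(o) = -7*o/5 (Z(o) = o*(-⅖ - 1) = o*(-7/5) = -7*o/5)
r(t, A) = -7 (r(t, A) = -1*7 = -7)
(r(Z(-13), -171) + y)*((24469 - 1*(-1803)) + 24741) = (-7 + 25783)*((24469 - 1*(-1803)) + 24741) = 25776*((24469 + 1803) + 24741) = 25776*(26272 + 24741) = 25776*51013 = 1314911088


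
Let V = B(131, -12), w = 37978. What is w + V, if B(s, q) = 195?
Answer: 38173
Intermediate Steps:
V = 195
w + V = 37978 + 195 = 38173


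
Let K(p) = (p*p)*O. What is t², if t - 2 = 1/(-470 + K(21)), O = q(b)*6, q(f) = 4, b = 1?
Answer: 409212441/102292996 ≈ 4.0004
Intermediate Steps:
O = 24 (O = 4*6 = 24)
K(p) = 24*p² (K(p) = (p*p)*24 = p²*24 = 24*p²)
t = 20229/10114 (t = 2 + 1/(-470 + 24*21²) = 2 + 1/(-470 + 24*441) = 2 + 1/(-470 + 10584) = 2 + 1/10114 = 20229/10114 ≈ 2.0001)
t² = (20229/10114)² = 409212441/102292996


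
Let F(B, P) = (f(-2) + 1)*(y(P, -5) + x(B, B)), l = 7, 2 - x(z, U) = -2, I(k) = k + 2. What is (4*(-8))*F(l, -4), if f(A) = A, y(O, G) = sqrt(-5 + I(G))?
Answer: 128 + 64*I*sqrt(2) ≈ 128.0 + 90.51*I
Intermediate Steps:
I(k) = 2 + k
x(z, U) = 4 (x(z, U) = 2 - 1*(-2) = 2 + 2 = 4)
y(O, G) = sqrt(-3 + G) (y(O, G) = sqrt(-5 + (2 + G)) = sqrt(-3 + G))
F(B, P) = -4 - 2*I*sqrt(2) (F(B, P) = (-2 + 1)*(sqrt(-3 - 5) + 4) = -(sqrt(-8) + 4) = -(2*I*sqrt(2) + 4) = -(4 + 2*I*sqrt(2)) = -4 - 2*I*sqrt(2))
(4*(-8))*F(l, -4) = (4*(-8))*(-4 - 2*I*sqrt(2)) = -32*(-4 - 2*I*sqrt(2)) = 128 + 64*I*sqrt(2)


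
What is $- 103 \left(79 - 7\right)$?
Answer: $-7416$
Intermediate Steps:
$- 103 \left(79 - 7\right) = \left(-103\right) 72 = -7416$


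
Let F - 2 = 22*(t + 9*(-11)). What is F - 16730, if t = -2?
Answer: -18950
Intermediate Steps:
F = -2220 (F = 2 + 22*(-2 + 9*(-11)) = 2 + 22*(-2 - 99) = 2 + 22*(-101) = 2 - 2222 = -2220)
F - 16730 = -2220 - 16730 = -18950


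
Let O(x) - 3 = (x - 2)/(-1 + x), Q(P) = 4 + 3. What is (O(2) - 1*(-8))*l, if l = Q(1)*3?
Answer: 231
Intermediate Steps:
Q(P) = 7
O(x) = 3 + (-2 + x)/(-1 + x) (O(x) = 3 + (x - 2)/(-1 + x) = 3 + (-2 + x)/(-1 + x))
l = 21 (l = 7*3 = 21)
(O(2) - 1*(-8))*l = ((-5 + 4*2)/(-1 + 2) - 1*(-8))*21 = ((-5 + 8)/1 + 8)*21 = (1*3 + 8)*21 = (3 + 8)*21 = 11*21 = 231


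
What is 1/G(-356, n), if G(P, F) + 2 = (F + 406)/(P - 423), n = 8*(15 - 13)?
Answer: -779/1980 ≈ -0.39343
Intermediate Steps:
n = 16 (n = 8*2 = 16)
G(P, F) = -2 + (406 + F)/(-423 + P) (G(P, F) = -2 + (F + 406)/(P - 423) = -2 + (406 + F)/(-423 + P))
1/G(-356, n) = 1/((1252 + 16 - 2*(-356))/(-423 - 356)) = 1/((1252 + 16 + 712)/(-779)) = 1/(-1/779*1980) = 1/(-1980/779) = -779/1980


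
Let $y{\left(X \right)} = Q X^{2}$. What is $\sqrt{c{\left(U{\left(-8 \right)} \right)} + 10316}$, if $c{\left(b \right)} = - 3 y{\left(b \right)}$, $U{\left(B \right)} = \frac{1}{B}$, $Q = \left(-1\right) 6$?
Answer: $\frac{\sqrt{660242}}{8} \approx 101.57$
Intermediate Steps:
$Q = -6$
$y{\left(X \right)} = - 6 X^{2}$
$c{\left(b \right)} = 18 b^{2}$ ($c{\left(b \right)} = - 3 \left(- 6 b^{2}\right) = 18 b^{2}$)
$\sqrt{c{\left(U{\left(-8 \right)} \right)} + 10316} = \sqrt{18 \left(\frac{1}{-8}\right)^{2} + 10316} = \sqrt{18 \left(- \frac{1}{8}\right)^{2} + 10316} = \sqrt{18 \cdot \frac{1}{64} + 10316} = \sqrt{\frac{9}{32} + 10316} = \sqrt{\frac{330121}{32}} = \frac{\sqrt{660242}}{8}$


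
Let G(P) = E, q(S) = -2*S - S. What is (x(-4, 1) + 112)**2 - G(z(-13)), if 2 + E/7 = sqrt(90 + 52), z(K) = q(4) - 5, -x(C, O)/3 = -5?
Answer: 16143 - 7*sqrt(142) ≈ 16060.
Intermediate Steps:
q(S) = -3*S
x(C, O) = 15 (x(C, O) = -3*(-5) = 15)
z(K) = -17 (z(K) = -3*4 - 5 = -12 - 5 = -17)
E = -14 + 7*sqrt(142) (E = -14 + 7*sqrt(90 + 52) = -14 + 7*sqrt(142) ≈ 69.415)
G(P) = -14 + 7*sqrt(142)
(x(-4, 1) + 112)**2 - G(z(-13)) = (15 + 112)**2 - (-14 + 7*sqrt(142)) = 127**2 + (14 - 7*sqrt(142)) = 16129 + (14 - 7*sqrt(142)) = 16143 - 7*sqrt(142)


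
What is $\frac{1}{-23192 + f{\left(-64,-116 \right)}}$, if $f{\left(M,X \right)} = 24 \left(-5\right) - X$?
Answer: $- \frac{1}{23196} \approx -4.3111 \cdot 10^{-5}$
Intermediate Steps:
$f{\left(M,X \right)} = -120 - X$
$\frac{1}{-23192 + f{\left(-64,-116 \right)}} = \frac{1}{-23192 - 4} = \frac{1}{-23196} = - \frac{1}{23196}$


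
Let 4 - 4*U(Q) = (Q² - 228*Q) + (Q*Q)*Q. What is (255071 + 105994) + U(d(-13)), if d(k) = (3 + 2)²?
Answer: 716857/2 ≈ 3.5843e+5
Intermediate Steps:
d(k) = 25 (d(k) = 5² = 25)
U(Q) = 1 + 57*Q - Q²/4 - Q³/4 (U(Q) = 1 - ((Q² - 228*Q) + (Q*Q)*Q)/4 = 1 - ((Q² - 228*Q) + Q²*Q)/4 = 1 - ((Q² - 228*Q) + Q³)/4 = 1 - (Q² + Q³ - 228*Q)/4 = 1 + (57*Q - Q²/4 - Q³/4) = 1 + 57*Q - Q²/4 - Q³/4)
(255071 + 105994) + U(d(-13)) = (255071 + 105994) + (1 + 57*25 - ¼*25² - ¼*25³) = 361065 + (1 + 1425 - ¼*625 - ¼*15625) = 361065 + (1 + 1425 - 625/4 - 15625/4) = 361065 - 5273/2 = 716857/2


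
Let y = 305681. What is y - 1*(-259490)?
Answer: 565171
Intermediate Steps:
y - 1*(-259490) = 305681 - 1*(-259490) = 305681 + 259490 = 565171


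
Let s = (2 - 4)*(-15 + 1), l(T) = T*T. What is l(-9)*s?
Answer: 2268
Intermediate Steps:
l(T) = T²
s = 28 (s = -2*(-14) = 28)
l(-9)*s = (-9)²*28 = 81*28 = 2268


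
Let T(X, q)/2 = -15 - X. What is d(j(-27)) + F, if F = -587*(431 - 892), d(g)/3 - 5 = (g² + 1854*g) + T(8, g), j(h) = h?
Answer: 122497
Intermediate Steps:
T(X, q) = -30 - 2*X (T(X, q) = 2*(-15 - X) = -30 - 2*X)
d(g) = -123 + 3*g² + 5562*g (d(g) = 15 + 3*((g² + 1854*g) + (-30 - 2*8)) = 15 + 3*((g² + 1854*g) + (-30 - 16)) = 15 + 3*((g² + 1854*g) - 46) = 15 + 3*(-46 + g² + 1854*g) = 15 + (-138 + 3*g² + 5562*g) = -123 + 3*g² + 5562*g)
F = 270607 (F = -587*(-461) = 270607)
d(j(-27)) + F = (-123 + 3*(-27)² + 5562*(-27)) + 270607 = (-123 + 3*729 - 150174) + 270607 = (-123 + 2187 - 150174) + 270607 = -148110 + 270607 = 122497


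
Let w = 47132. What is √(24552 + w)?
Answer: 2*√17921 ≈ 267.74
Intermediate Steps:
√(24552 + w) = √(24552 + 47132) = √71684 = 2*√17921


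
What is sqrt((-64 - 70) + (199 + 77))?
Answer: sqrt(142) ≈ 11.916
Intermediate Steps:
sqrt((-64 - 70) + (199 + 77)) = sqrt(-134 + 276) = sqrt(142)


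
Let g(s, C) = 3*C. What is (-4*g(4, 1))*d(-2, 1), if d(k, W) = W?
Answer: -12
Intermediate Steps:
(-4*g(4, 1))*d(-2, 1) = -12*1 = -12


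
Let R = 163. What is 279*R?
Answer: 45477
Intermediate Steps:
279*R = 279*163 = 45477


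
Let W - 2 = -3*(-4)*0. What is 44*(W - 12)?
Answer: -440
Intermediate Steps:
W = 2 (W = 2 - 3*(-4)*0 = 2 + 12*0 = 2 + 0 = 2)
44*(W - 12) = 44*(2 - 12) = 44*(-10) = -440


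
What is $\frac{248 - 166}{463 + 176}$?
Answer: $\frac{82}{639} \approx 0.12833$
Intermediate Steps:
$\frac{248 - 166}{463 + 176} = \frac{82}{639}$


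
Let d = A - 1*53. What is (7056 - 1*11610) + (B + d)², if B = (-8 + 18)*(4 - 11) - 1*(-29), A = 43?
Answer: -1953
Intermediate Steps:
d = -10 (d = 43 - 1*53 = 43 - 53 = -10)
B = -41 (B = 10*(-7) + 29 = -70 + 29 = -41)
(7056 - 1*11610) + (B + d)² = (7056 - 1*11610) + (-41 - 10)² = (7056 - 11610) + (-51)² = -4554 + 2601 = -1953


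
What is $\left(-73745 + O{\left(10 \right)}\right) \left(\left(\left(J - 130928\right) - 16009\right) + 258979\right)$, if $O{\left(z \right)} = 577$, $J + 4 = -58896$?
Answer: $-3888293856$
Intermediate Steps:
$J = -58900$ ($J = -4 - 58896 = -58900$)
$\left(-73745 + O{\left(10 \right)}\right) \left(\left(\left(J - 130928\right) - 16009\right) + 258979\right) = \left(-73745 + 577\right) \left(\left(\left(-58900 - 130928\right) - 16009\right) + 258979\right) = - 73168 \left(\left(-189828 - 16009\right) + 258979\right) = - 73168 \left(-205837 + 258979\right) = \left(-73168\right) 53142 = -3888293856$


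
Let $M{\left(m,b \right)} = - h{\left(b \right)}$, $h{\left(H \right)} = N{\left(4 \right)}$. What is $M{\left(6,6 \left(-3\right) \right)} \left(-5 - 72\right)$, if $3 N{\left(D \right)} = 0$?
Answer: $0$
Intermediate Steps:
$N{\left(D \right)} = 0$ ($N{\left(D \right)} = \frac{1}{3} \cdot 0 = 0$)
$h{\left(H \right)} = 0$
$M{\left(m,b \right)} = 0$ ($M{\left(m,b \right)} = \left(-1\right) 0 = 0$)
$M{\left(6,6 \left(-3\right) \right)} \left(-5 - 72\right) = 0 \left(-5 - 72\right) = 0 \left(-77\right) = 0$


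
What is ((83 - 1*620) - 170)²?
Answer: 499849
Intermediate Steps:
((83 - 1*620) - 170)² = ((83 - 620) - 170)² = (-537 - 170)² = (-707)² = 499849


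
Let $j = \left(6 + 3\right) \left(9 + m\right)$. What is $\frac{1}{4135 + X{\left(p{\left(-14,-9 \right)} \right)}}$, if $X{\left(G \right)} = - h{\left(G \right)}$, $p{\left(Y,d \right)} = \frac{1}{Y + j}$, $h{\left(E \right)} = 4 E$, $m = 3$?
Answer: $\frac{47}{194343} \approx 0.00024184$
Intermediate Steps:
$j = 108$ ($j = \left(6 + 3\right) \left(9 + 3\right) = 9 \cdot 12 = 108$)
$p{\left(Y,d \right)} = \frac{1}{108 + Y}$ ($p{\left(Y,d \right)} = \frac{1}{Y + 108} = \frac{1}{108 + Y}$)
$X{\left(G \right)} = - 4 G$
$\frac{1}{4135 + X{\left(p{\left(-14,-9 \right)} \right)}} = \frac{1}{4135 - \frac{4}{108 - 14}} = \frac{1}{4135 - \frac{4}{94}} = \frac{1}{4135 - \frac{2}{47}} = \frac{1}{\frac{194343}{47}} = \frac{47}{194343}$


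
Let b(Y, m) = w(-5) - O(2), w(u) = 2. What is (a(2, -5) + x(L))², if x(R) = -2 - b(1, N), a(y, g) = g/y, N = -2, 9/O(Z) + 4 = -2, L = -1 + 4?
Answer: 64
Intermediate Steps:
L = 3
O(Z) = -3/2 (O(Z) = 9/(-4 - 2) = 9/(-6) = 9*(-⅙) = -3/2)
b(Y, m) = 7/2 (b(Y, m) = 2 - 1*(-3/2) = 2 + 3/2 = 7/2)
x(R) = -11/2 (x(R) = -2 - 1*7/2 = -2 - 7/2 = -11/2)
(a(2, -5) + x(L))² = (-5/2 - 11/2)² = (-8)² = 64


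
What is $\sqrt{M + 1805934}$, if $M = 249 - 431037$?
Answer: $3 \sqrt{152794} \approx 1172.7$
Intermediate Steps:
$M = -430788$ ($M = 249 - 431037 = -430788$)
$\sqrt{M + 1805934} = \sqrt{-430788 + 1805934} = \sqrt{1375146} = 3 \sqrt{152794}$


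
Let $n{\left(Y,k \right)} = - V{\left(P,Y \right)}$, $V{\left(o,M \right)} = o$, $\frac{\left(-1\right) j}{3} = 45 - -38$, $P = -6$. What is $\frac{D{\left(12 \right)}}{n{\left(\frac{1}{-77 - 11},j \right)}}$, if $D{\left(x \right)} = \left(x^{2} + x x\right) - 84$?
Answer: $34$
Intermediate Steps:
$j = -249$ ($j = - 3 \left(45 - -38\right) = - 3 \left(45 + 38\right) = \left(-3\right) 83 = -249$)
$D{\left(x \right)} = -84 + 2 x^{2}$ ($D{\left(x \right)} = \left(x^{2} + x^{2}\right) - 84 = 2 x^{2} - 84 = -84 + 2 x^{2}$)
$n{\left(Y,k \right)} = 6$ ($n{\left(Y,k \right)} = \left(-1\right) \left(-6\right) = 6$)
$\frac{D{\left(12 \right)}}{n{\left(\frac{1}{-77 - 11},j \right)}} = \frac{-84 + 2 \cdot 12^{2}}{6} = \left(-84 + 2 \cdot 144\right) \frac{1}{6} = \left(-84 + 288\right) \frac{1}{6} = 204 \cdot \frac{1}{6} = 34$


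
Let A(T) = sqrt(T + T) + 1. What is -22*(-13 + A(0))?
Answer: 264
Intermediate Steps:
A(T) = 1 + sqrt(2)*sqrt(T) (A(T) = sqrt(2*T) + 1 = sqrt(2)*sqrt(T) + 1 = 1 + sqrt(2)*sqrt(T))
-22*(-13 + A(0)) = -22*(-13 + (1 + sqrt(2)*sqrt(0))) = -22*(-13 + (1 + sqrt(2)*0)) = -22*(-13 + (1 + 0)) = -22*(-13 + 1) = -22*(-12) = 264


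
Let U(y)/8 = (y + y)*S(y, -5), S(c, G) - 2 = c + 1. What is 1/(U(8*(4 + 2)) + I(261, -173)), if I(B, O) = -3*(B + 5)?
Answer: 1/38370 ≈ 2.6062e-5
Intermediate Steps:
S(c, G) = 3 + c (S(c, G) = 2 + (c + 1) = 2 + (1 + c) = 3 + c)
I(B, O) = -15 - 3*B (I(B, O) = -3*(5 + B) = -15 - 3*B)
U(y) = 16*y*(3 + y) (U(y) = 8*((y + y)*(3 + y)) = 8*((2*y)*(3 + y)) = 8*(2*y*(3 + y)) = 16*y*(3 + y))
1/(U(8*(4 + 2)) + I(261, -173)) = 1/(16*(8*(4 + 2))*(3 + 8*(4 + 2)) + (-15 - 3*261)) = 1/(16*(8*6)*(3 + 8*6) + (-15 - 783)) = 1/(16*48*(3 + 48) - 798) = 1/(16*48*51 - 798) = 1/(39168 - 798) = 1/38370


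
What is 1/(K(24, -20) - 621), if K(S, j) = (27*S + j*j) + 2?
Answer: 1/429 ≈ 0.0023310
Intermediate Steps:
K(S, j) = 2 + j**2 + 27*S (K(S, j) = (27*S + j**2) + 2 = (j**2 + 27*S) + 2 = 2 + j**2 + 27*S)
1/(K(24, -20) - 621) = 1/((2 + (-20)**2 + 27*24) - 621) = 1/((2 + 400 + 648) - 621) = 1/(1050 - 621) = 1/429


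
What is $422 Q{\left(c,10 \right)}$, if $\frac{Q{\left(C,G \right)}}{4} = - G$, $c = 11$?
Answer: $-16880$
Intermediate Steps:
$Q{\left(C,G \right)} = - 4 G$ ($Q{\left(C,G \right)} = 4 \left(- G\right) = - 4 G$)
$422 Q{\left(c,10 \right)} = 422 \left(\left(-4\right) 10\right) = 422 \left(-40\right) = -16880$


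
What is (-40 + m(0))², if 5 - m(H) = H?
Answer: 1225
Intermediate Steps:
m(H) = 5 - H
(-40 + m(0))² = (-40 + (5 - 1*0))² = (-40 + (5 + 0))² = (-40 + 5)² = (-35)² = 1225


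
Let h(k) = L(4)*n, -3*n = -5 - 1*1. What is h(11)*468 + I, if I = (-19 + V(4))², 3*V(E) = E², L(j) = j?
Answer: 35377/9 ≈ 3930.8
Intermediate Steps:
V(E) = E²/3
n = 2 (n = -(-5 - 1*1)/3 = -(-5 - 1)/3 = -⅓*(-6) = 2)
I = 1681/9 (I = (-19 + (⅓)*4²)² = (-19 + (⅓)*16)² = (-19 + 16/3)² = (-41/3)² = 1681/9 ≈ 186.78)
h(k) = 8 (h(k) = 4*2 = 8)
h(11)*468 + I = 8*468 + 1681/9 = 3744 + 1681/9 = 35377/9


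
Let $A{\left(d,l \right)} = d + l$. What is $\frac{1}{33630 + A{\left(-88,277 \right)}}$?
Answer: $\frac{1}{33819} \approx 2.9569 \cdot 10^{-5}$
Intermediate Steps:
$\frac{1}{33630 + A{\left(-88,277 \right)}} = \frac{1}{33630 + \left(-88 + 277\right)} = \frac{1}{33630 + 189} = \frac{1}{33819}$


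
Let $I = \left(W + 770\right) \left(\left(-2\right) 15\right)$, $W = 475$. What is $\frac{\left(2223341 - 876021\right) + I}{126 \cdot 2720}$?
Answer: $\frac{130997}{34272} \approx 3.8223$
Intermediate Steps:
$I = -37350$ ($I = \left(475 + 770\right) \left(\left(-2\right) 15\right) = 1245 \left(-30\right) = -37350$)
$\frac{\left(2223341 - 876021\right) + I}{126 \cdot 2720} = \frac{\left(2223341 - 876021\right) - 37350}{126 \cdot 2720} = \frac{1347320 - 37350}{342720} = 1309970 \cdot \frac{1}{342720} = \frac{130997}{34272}$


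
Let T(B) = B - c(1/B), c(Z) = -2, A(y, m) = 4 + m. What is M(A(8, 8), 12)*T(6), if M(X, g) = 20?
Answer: 160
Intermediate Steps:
T(B) = 2 + B (T(B) = B - 1*(-2) = B + 2 = 2 + B)
M(A(8, 8), 12)*T(6) = 20*(2 + 6) = 20*8 = 160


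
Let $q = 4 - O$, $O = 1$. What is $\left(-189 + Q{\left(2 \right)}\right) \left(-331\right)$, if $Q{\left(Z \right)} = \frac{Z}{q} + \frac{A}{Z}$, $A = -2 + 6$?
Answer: $\frac{185029}{3} \approx 61676.0$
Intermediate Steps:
$A = 4$
$q = 3$ ($q = 4 - 1 = 3$)
$Q{\left(Z \right)} = \frac{4}{Z} + \frac{Z}{3}$ ($Q{\left(Z \right)} = \frac{Z}{3} + \frac{4}{Z} = \frac{4}{Z} + \frac{Z}{3}$)
$\left(-189 + Q{\left(2 \right)}\right) \left(-331\right) = \left(-189 + \left(\frac{4}{2} + \frac{1}{3} \cdot 2\right)\right) \left(-331\right) = \left(-189 + \left(4 \cdot \frac{1}{2} + \frac{2}{3}\right)\right) \left(-331\right) = \left(-189 + \left(2 + \frac{2}{3}\right)\right) \left(-331\right) = \left(-189 + \frac{8}{3}\right) \left(-331\right) = \left(- \frac{559}{3}\right) \left(-331\right) = \frac{185029}{3}$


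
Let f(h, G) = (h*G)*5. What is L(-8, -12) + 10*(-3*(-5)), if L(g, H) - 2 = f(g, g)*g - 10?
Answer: -2418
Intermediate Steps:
f(h, G) = 5*G*h (f(h, G) = (G*h)*5 = 5*G*h)
L(g, H) = -8 + 5*g³ (L(g, H) = 2 + ((5*g*g)*g - 10) = 2 + ((5*g²)*g - 10) = 2 + (5*g³ - 10) = 2 + (-10 + 5*g³) = -8 + 5*g³)
L(-8, -12) + 10*(-3*(-5)) = (-8 + 5*(-8)³) + 10*(-3*(-5)) = (-8 + 5*(-512)) + 10*15 = (-8 - 2560) + 150 = -2568 + 150 = -2418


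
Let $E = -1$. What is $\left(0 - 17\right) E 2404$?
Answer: $40868$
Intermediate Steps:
$\left(0 - 17\right) E 2404 = \left(0 - 17\right) \left(-1\right) 2404 = \left(-17\right) \left(-1\right) 2404 = 17 \cdot 2404 = 40868$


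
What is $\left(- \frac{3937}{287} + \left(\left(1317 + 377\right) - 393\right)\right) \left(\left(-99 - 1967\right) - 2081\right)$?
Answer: $- \frac{1532109150}{287} \approx -5.3384 \cdot 10^{6}$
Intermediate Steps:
$\left(- \frac{3937}{287} + \left(\left(1317 + 377\right) - 393\right)\right) \left(\left(-99 - 1967\right) - 2081\right) = \left(\left(-3937\right) \frac{1}{287} + \left(1694 - 393\right)\right) \left(\left(-99 - 1967\right) - 2081\right) = \left(- \frac{3937}{287} + 1301\right) \left(-2066 - 2081\right) = \frac{369450}{287} \left(-4147\right) = - \frac{1532109150}{287}$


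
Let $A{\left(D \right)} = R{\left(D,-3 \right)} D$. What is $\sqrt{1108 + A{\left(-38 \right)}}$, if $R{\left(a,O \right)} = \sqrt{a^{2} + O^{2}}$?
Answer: $\sqrt{1108 - 38 \sqrt{1453}} \approx 18.452 i$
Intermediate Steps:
$R{\left(a,O \right)} = \sqrt{O^{2} + a^{2}}$
$A{\left(D \right)} = D \sqrt{9 + D^{2}}$ ($A{\left(D \right)} = \sqrt{\left(-3\right)^{2} + D^{2}} D = \sqrt{9 + D^{2}} D = D \sqrt{9 + D^{2}}$)
$\sqrt{1108 + A{\left(-38 \right)}} = \sqrt{1108 - 38 \sqrt{9 + \left(-38\right)^{2}}} = \sqrt{1108 - 38 \sqrt{9 + 1444}} = \sqrt{1108 - 38 \sqrt{1453}}$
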